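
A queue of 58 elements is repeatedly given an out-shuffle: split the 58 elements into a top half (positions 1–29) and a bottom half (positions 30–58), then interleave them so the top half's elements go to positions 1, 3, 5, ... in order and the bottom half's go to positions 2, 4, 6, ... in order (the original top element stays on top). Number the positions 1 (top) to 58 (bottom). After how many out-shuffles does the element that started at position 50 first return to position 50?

18

Follow position 50 under repeated out-shuffles:
50 → 42 → 26 → 51 → 44 → 30 → 2 → 3 → 5 → 9 → 17 → 33 → 8 → 15 → 29 → 57 → 56 → 54 → 50
It first returns after 18 out-shuffles.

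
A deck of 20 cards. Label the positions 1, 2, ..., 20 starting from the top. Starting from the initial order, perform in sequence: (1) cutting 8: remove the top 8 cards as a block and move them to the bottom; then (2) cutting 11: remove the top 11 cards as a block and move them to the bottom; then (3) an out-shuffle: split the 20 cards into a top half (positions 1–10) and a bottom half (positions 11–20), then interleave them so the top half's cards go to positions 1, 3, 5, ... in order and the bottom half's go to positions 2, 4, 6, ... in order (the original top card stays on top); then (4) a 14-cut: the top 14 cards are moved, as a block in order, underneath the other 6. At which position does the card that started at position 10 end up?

8

Track the card from position 10 forward through each operation:
  after op 1 (cut 8): 10 → 2
  after op 2 (cut 11): 2 → 11
  after op 3 (out-shuffle): 11 → 2
  after op 4 (cut 14): 2 → 8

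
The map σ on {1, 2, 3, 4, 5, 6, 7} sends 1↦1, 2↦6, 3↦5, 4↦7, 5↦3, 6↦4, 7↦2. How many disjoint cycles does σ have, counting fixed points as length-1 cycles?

Cycle decomposition: (1) (2 6 4 7) (3 5).
3 cycles.

3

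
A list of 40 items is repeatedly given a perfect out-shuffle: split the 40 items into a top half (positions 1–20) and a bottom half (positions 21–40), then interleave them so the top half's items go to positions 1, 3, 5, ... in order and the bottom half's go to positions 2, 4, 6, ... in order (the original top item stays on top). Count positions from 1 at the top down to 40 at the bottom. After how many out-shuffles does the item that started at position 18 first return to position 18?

Follow position 18 under repeated out-shuffles:
18 → 35 → 30 → 20 → 39 → 38 → 36 → 32 → 24 → 8 → 15 → 29 → 18
It first returns after 12 out-shuffles.

12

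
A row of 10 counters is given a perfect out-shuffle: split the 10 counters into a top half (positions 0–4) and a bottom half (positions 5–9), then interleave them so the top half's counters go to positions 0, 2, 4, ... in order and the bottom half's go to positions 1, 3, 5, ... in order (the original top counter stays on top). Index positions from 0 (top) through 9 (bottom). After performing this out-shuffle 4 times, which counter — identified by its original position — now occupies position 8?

Work backwards from position 8, undoing one out-shuffle at a time:
8 ← 4 ← 2 ← 1 ← 5
So the counter now at position 8 started at position 5.

5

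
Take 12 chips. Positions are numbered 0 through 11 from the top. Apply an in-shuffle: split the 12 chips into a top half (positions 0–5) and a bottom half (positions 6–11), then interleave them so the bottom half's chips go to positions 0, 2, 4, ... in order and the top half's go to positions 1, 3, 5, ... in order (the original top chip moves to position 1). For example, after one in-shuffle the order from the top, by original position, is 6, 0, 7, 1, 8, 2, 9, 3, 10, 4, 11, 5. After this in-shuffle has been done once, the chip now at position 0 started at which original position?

6

Work backwards from position 0, undoing one in-shuffle at a time:
0 ← 6
So the chip now at position 0 started at position 6.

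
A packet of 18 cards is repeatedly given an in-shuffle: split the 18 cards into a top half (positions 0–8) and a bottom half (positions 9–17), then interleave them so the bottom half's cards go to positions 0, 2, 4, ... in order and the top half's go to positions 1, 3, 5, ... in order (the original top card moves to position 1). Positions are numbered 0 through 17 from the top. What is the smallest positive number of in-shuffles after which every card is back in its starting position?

18

The in-shuffle permutes the 18 positions with cycle lengths [18].
Every card is home exactly when every cycle has completed a whole number of laps, i.e. after lcm(18) = 18 in-shuffles.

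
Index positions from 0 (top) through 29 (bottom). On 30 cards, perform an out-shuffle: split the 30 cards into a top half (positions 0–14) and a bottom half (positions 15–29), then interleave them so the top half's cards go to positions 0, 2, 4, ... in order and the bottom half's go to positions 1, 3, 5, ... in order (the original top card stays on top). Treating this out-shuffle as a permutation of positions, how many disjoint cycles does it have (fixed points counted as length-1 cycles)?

Trace each unvisited position around until it returns:
(0) (1 2 4 8 16 3 ... len 28) (29)
3 cycles in total.

3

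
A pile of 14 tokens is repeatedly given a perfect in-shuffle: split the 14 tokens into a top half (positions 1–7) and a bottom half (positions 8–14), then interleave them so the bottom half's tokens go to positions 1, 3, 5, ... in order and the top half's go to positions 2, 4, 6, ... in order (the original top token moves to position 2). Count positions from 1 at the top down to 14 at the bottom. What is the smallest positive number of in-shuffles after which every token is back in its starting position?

4

The in-shuffle permutes the 14 positions with cycle lengths [2, 4, 4, 4].
Every token is home exactly when every cycle has completed a whole number of laps, i.e. after lcm(2, 4) = 4 in-shuffles.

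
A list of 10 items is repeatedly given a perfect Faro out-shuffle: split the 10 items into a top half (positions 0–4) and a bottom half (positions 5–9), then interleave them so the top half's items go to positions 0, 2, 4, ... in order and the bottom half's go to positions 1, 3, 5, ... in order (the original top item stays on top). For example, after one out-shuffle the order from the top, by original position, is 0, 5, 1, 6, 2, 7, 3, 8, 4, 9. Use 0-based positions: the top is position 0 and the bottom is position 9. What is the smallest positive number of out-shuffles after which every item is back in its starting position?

6

The out-shuffle permutes the 10 positions with cycle lengths [1, 1, 2, 6].
Every item is home exactly when every cycle has completed a whole number of laps, i.e. after lcm(1, 2, 6) = 6 out-shuffles.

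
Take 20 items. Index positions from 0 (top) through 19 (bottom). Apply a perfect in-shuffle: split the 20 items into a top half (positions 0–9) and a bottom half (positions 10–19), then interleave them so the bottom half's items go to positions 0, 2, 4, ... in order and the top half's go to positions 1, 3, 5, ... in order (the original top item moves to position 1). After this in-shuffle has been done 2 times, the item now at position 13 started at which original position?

Work backwards from position 13, undoing one in-shuffle at a time:
13 ← 6 ← 13
So the item now at position 13 started at position 13.

13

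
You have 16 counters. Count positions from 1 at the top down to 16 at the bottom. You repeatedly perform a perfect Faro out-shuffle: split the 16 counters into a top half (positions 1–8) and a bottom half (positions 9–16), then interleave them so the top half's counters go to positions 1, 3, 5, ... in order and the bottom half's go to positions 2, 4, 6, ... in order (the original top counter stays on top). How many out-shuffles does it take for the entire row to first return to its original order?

4

The out-shuffle permutes the 16 positions with cycle lengths [1, 1, 2, 4, 4, 4].
Every counter is home exactly when every cycle has completed a whole number of laps, i.e. after lcm(1, 2, 4) = 4 out-shuffles.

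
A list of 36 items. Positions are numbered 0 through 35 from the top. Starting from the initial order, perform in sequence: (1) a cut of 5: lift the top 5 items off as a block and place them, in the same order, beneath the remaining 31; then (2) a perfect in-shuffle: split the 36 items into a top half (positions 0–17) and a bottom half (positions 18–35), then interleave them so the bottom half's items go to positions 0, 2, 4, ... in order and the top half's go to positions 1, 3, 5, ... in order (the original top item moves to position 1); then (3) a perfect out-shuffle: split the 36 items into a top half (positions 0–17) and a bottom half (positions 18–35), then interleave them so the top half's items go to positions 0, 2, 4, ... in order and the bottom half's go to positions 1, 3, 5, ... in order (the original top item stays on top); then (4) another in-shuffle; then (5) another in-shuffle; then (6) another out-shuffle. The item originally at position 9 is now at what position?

2

Track the item from position 9 forward through each operation:
  after op 1 (cut 5): 9 → 4
  after op 2 (in-shuffle): 4 → 9
  after op 3 (out-shuffle): 9 → 18
  after op 4 (in-shuffle): 18 → 0
  after op 5 (in-shuffle): 0 → 1
  after op 6 (out-shuffle): 1 → 2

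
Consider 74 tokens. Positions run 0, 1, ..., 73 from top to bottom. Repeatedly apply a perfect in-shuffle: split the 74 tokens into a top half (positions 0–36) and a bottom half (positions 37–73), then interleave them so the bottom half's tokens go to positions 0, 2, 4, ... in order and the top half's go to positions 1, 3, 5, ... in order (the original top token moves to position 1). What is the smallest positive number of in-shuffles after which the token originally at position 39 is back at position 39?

4

Follow position 39 under repeated in-shuffles:
39 → 4 → 9 → 19 → 39
It first returns after 4 in-shuffles.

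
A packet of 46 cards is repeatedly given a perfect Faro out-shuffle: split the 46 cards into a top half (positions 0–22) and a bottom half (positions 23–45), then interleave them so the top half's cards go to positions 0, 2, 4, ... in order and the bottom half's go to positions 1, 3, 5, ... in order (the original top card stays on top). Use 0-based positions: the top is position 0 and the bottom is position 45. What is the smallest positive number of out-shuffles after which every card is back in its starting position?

The out-shuffle permutes the 46 positions with cycle lengths [1, 1, 2, 4, 4, 4, 6, 12, 12].
Every card is home exactly when every cycle has completed a whole number of laps, i.e. after lcm(1, 2, 4, 6, 12) = 12 out-shuffles.

12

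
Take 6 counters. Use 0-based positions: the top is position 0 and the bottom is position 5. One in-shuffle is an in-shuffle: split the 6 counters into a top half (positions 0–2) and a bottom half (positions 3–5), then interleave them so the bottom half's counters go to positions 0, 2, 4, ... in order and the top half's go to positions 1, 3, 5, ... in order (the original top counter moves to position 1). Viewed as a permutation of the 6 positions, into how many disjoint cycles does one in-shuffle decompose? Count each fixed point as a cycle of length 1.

2

Trace each unvisited position around until it returns:
(0 1 3) (2 5 4)
2 cycles in total.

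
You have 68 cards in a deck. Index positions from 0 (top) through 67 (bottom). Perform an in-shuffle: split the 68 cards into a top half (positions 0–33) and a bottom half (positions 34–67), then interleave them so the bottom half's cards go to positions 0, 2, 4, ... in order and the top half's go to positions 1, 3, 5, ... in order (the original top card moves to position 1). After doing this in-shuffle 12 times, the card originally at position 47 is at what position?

Track the card's position through each in-shuffle:
47 → 26 → 53 → 38 → 8 → 17 → 35 → 2 → 5 → 11 → 23 → 47 → 26

26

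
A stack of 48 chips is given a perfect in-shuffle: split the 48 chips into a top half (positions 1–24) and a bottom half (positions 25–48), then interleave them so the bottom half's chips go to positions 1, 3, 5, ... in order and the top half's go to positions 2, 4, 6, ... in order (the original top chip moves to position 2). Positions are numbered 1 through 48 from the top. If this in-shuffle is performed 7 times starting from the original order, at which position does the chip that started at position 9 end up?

25

Track the chip's position through each in-shuffle:
9 → 18 → 36 → 23 → 46 → 43 → 37 → 25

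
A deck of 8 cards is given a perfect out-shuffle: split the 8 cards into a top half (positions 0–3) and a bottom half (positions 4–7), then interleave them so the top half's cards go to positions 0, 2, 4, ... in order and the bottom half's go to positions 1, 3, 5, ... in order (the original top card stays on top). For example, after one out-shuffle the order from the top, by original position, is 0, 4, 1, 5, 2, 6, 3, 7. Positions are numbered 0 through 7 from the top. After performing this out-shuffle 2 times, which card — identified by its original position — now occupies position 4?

1

Work backwards from position 4, undoing one out-shuffle at a time:
4 ← 2 ← 1
So the card now at position 4 started at position 1.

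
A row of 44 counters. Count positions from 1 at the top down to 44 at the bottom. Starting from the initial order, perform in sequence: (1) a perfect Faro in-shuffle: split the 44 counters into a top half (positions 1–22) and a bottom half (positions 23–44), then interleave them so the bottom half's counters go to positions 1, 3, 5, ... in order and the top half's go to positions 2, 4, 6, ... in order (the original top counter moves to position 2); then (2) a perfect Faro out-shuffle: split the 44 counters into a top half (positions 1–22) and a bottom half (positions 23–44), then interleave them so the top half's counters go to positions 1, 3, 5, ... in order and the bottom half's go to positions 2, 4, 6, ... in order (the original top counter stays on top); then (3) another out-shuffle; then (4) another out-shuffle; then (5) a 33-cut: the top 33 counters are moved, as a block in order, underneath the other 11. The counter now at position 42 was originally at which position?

Undo the operations in reverse order, starting from position 42:
  undo op 5 (cut 33): 42 ← 31
  undo op 4 (out-shuffle, from top half): 31 ← 16
  undo op 3 (out-shuffle, from bottom half): 16 ← 30
  undo op 2 (out-shuffle, from bottom half): 30 ← 37
  undo op 1 (in-shuffle, from bottom half): 37 ← 41
So the counter at position 42 came from original position 41.

41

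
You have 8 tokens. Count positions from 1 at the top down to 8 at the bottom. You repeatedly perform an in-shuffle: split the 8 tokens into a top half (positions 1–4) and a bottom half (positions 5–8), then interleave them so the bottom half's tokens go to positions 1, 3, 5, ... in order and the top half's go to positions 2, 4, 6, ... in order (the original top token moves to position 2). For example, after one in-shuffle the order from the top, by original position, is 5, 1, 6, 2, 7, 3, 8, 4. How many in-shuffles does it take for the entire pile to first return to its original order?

The in-shuffle permutes the 8 positions with cycle lengths [2, 6].
Every token is home exactly when every cycle has completed a whole number of laps, i.e. after lcm(2, 6) = 6 in-shuffles.

6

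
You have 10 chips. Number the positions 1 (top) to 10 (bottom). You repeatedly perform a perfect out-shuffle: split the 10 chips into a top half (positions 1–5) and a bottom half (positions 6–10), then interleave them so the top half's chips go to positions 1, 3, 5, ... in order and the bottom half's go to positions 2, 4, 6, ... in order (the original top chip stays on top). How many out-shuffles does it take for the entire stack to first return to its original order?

The out-shuffle permutes the 10 positions with cycle lengths [1, 1, 2, 6].
Every chip is home exactly when every cycle has completed a whole number of laps, i.e. after lcm(1, 2, 6) = 6 out-shuffles.

6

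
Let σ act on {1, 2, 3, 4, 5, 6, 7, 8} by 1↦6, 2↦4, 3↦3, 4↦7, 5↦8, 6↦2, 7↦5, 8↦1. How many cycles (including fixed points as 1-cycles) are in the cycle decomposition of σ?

Cycle decomposition: (1 6 2 4 7 5 8) (3).
2 cycles.

2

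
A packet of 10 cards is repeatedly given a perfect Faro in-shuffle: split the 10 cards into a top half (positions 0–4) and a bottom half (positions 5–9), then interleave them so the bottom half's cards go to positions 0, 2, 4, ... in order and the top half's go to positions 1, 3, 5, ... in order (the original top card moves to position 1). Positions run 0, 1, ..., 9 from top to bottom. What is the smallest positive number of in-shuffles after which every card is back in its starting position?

10

The in-shuffle permutes the 10 positions with cycle lengths [10].
Every card is home exactly when every cycle has completed a whole number of laps, i.e. after lcm(10) = 10 in-shuffles.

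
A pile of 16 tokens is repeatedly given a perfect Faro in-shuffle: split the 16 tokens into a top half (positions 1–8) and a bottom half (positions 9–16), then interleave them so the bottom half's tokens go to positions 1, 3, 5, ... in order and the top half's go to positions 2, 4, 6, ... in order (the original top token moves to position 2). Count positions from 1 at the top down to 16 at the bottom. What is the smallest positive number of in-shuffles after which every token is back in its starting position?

The in-shuffle permutes the 16 positions with cycle lengths [8, 8].
Every token is home exactly when every cycle has completed a whole number of laps, i.e. after lcm(8) = 8 in-shuffles.

8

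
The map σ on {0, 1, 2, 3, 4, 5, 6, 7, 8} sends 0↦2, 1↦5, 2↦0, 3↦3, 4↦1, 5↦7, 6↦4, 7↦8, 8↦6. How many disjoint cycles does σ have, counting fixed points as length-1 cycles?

Cycle decomposition: (0 2) (1 5 7 8 6 4) (3).
3 cycles.

3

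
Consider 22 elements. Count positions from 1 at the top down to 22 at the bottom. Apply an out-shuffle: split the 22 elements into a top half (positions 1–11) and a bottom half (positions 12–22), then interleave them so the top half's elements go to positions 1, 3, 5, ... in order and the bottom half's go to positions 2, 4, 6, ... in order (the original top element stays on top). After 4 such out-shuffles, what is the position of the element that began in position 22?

22

Position 22 is a fixed point of every out-shuffle, so the element never moves.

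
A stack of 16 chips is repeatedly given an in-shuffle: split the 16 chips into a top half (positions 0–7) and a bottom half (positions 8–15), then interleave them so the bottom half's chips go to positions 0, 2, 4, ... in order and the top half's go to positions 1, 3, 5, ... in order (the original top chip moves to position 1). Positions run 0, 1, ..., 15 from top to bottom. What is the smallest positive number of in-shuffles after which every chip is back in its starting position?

8

The in-shuffle permutes the 16 positions with cycle lengths [8, 8].
Every chip is home exactly when every cycle has completed a whole number of laps, i.e. after lcm(8) = 8 in-shuffles.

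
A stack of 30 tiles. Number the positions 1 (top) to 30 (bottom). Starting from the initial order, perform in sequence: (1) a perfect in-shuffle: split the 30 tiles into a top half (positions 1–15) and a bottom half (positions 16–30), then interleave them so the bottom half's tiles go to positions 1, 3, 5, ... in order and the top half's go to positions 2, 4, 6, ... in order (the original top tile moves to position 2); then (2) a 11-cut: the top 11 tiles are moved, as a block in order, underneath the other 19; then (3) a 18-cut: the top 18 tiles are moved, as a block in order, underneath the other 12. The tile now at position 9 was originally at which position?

Undo the operations in reverse order, starting from position 9:
  undo op 3 (cut 18): 9 ← 27
  undo op 2 (cut 11): 27 ← 8
  undo op 1 (in-shuffle, from top half): 8 ← 4
So the tile at position 9 came from original position 4.

4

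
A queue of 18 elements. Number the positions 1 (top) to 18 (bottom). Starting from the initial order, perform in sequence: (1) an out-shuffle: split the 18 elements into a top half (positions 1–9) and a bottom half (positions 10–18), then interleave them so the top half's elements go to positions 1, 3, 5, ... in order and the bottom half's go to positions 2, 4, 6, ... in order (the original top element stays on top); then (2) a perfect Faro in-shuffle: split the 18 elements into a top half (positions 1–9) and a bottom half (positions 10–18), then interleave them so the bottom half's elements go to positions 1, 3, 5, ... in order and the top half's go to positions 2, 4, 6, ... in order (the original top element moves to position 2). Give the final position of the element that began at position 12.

12

Track the element from position 12 forward through each operation:
  after op 1 (out-shuffle): 12 → 6
  after op 2 (in-shuffle): 6 → 12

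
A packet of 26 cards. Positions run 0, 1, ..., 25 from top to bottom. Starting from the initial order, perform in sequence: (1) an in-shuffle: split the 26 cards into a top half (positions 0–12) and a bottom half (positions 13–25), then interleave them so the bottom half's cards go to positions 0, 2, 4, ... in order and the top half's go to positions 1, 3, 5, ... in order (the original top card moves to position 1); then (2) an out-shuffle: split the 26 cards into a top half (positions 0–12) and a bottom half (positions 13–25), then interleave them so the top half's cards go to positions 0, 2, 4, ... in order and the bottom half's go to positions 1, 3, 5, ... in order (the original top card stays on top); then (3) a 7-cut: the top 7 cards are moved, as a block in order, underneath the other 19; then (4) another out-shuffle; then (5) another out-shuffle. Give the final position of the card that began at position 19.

Track the card from position 19 forward through each operation:
  after op 1 (in-shuffle): 19 → 12
  after op 2 (out-shuffle): 12 → 24
  after op 3 (cut 7): 24 → 17
  after op 4 (out-shuffle): 17 → 9
  after op 5 (out-shuffle): 9 → 18

18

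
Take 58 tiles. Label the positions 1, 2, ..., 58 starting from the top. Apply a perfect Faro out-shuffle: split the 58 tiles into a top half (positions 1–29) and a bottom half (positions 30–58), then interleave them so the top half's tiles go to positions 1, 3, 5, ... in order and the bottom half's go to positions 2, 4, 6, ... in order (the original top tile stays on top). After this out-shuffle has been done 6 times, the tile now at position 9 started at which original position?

Work backwards from position 9, undoing one out-shuffle at a time:
9 ← 5 ← 3 ← 2 ← 30 ← 44 ← 51
So the tile now at position 9 started at position 51.

51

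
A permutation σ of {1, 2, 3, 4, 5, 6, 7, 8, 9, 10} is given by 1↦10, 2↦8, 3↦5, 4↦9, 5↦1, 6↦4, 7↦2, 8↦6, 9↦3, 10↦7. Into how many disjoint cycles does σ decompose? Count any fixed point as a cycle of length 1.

Cycle decomposition: (1 10 7 2 8 6 4 9 3 5).
1 cycle.

1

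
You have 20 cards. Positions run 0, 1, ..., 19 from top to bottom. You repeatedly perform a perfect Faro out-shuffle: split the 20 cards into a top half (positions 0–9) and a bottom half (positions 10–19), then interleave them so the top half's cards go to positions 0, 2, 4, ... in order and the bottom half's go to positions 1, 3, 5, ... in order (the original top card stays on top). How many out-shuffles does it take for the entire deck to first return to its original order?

18

The out-shuffle permutes the 20 positions with cycle lengths [1, 1, 18].
Every card is home exactly when every cycle has completed a whole number of laps, i.e. after lcm(1, 18) = 18 out-shuffles.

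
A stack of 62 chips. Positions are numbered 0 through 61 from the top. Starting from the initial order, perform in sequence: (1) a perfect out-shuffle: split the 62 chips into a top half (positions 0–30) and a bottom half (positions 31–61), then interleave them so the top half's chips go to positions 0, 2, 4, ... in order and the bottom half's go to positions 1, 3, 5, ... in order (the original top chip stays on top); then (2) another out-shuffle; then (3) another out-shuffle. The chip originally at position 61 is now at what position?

61

Track the chip from position 61 forward through each operation:
  after op 1 (out-shuffle): 61 → 61
  after op 2 (out-shuffle): 61 → 61
  after op 3 (out-shuffle): 61 → 61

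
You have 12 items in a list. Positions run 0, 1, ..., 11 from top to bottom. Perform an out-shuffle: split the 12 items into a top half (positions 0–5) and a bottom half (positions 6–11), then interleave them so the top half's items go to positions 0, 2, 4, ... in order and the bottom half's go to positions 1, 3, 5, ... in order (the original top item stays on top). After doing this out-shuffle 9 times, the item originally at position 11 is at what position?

11

Position 11 is a fixed point of every out-shuffle, so the item never moves.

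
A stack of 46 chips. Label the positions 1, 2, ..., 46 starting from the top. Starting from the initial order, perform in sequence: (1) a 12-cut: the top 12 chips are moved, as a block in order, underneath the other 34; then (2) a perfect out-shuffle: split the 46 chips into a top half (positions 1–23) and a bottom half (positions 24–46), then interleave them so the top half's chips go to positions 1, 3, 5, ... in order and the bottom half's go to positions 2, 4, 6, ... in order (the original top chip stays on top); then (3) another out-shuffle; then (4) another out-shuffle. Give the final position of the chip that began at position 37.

13

Track the chip from position 37 forward through each operation:
  after op 1 (cut 12): 37 → 25
  after op 2 (out-shuffle): 25 → 4
  after op 3 (out-shuffle): 4 → 7
  after op 4 (out-shuffle): 7 → 13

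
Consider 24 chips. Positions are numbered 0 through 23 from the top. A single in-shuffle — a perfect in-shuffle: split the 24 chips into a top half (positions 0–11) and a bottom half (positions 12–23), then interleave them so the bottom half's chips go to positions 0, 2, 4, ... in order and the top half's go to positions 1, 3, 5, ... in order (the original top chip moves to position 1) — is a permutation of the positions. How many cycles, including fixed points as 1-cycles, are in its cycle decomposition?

2

Trace each unvisited position around until it returns:
(0 1 3 7 15 6 ... len 20) (4 9 19 14)
2 cycles in total.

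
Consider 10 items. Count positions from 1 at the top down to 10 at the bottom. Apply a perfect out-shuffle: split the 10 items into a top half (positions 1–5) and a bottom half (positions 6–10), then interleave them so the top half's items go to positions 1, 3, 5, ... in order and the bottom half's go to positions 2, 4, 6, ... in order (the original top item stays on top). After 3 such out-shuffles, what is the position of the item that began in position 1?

Position 1 is a fixed point of every out-shuffle, so the item never moves.

1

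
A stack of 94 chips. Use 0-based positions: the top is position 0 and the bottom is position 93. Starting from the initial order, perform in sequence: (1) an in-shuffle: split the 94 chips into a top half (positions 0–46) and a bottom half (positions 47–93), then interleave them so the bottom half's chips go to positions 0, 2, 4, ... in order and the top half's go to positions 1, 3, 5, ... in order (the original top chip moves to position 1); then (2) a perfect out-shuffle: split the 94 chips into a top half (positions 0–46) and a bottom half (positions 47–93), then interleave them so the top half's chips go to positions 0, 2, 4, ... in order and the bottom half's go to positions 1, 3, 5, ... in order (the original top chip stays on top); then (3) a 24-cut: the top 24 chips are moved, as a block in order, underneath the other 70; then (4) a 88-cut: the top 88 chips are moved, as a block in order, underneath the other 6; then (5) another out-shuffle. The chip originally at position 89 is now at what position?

21

Track the chip from position 89 forward through each operation:
  after op 1 (in-shuffle): 89 → 84
  after op 2 (out-shuffle): 84 → 75
  after op 3 (cut 24): 75 → 51
  after op 4 (cut 88): 51 → 57
  after op 5 (out-shuffle): 57 → 21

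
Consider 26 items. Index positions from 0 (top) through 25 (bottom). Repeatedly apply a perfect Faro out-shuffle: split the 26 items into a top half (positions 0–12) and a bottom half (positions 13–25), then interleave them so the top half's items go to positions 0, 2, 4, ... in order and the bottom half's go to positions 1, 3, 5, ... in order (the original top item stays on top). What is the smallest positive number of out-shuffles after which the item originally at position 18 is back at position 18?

20

Follow position 18 under repeated out-shuffles:
18 → 11 → 22 → 19 → 13 → 1 → 2 → 4 → 8 → 16 → 7 → 14 → 3 → 6 → 12 → 24 → 23 → 21 → 17 → 9 → 18
It first returns after 20 out-shuffles.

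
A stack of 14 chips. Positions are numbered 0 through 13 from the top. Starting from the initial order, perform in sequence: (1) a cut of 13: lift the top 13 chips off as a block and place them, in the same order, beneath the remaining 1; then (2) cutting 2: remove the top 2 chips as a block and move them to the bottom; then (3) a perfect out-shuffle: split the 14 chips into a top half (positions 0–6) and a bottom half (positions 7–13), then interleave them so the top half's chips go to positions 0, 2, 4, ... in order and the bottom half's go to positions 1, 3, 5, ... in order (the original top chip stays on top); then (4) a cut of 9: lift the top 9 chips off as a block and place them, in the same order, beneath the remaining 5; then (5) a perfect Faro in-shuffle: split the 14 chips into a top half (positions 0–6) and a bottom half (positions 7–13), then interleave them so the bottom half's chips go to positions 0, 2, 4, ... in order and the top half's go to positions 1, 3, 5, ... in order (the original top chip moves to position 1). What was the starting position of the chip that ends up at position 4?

3

Undo the operations in reverse order, starting from position 4:
  undo op 5 (in-shuffle, from bottom half): 4 ← 9
  undo op 4 (cut 9): 9 ← 4
  undo op 3 (out-shuffle, from top half): 4 ← 2
  undo op 2 (cut 2): 2 ← 4
  undo op 1 (cut 13): 4 ← 3
So the chip at position 4 came from original position 3.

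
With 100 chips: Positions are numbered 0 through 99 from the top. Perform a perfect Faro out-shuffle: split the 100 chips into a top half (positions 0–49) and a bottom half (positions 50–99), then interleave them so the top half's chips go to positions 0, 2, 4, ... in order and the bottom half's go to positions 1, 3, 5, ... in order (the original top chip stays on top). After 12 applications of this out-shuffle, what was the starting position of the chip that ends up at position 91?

64

Work backwards from position 91, undoing one out-shuffle at a time:
91 ← 95 ← 97 ← 98 ← 49 ← 74 ← 37 ← 68 ← 34 ← 17 ← 58 ← 29 ← 64
So the chip now at position 91 started at position 64.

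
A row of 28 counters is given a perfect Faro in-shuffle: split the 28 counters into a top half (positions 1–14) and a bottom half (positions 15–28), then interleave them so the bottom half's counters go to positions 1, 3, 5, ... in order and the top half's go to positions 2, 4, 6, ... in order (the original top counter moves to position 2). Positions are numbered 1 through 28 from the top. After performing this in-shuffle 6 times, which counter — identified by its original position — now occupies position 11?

Work backwards from position 11, undoing one in-shuffle at a time:
11 ← 20 ← 10 ← 5 ← 17 ← 23 ← 26
So the counter now at position 11 started at position 26.

26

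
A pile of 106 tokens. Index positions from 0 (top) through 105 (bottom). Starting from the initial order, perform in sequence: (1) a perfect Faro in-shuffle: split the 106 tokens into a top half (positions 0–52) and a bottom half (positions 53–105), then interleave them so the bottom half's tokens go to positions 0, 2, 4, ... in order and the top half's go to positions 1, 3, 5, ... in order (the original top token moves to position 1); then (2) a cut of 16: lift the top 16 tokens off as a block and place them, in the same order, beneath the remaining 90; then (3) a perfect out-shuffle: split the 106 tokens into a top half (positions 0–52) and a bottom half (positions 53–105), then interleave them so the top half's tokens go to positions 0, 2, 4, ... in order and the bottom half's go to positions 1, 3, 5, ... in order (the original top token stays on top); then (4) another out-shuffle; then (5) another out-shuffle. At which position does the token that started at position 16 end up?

Track the token from position 16 forward through each operation:
  after op 1 (in-shuffle): 16 → 33
  after op 2 (cut 16): 33 → 17
  after op 3 (out-shuffle): 17 → 34
  after op 4 (out-shuffle): 34 → 68
  after op 5 (out-shuffle): 68 → 31

31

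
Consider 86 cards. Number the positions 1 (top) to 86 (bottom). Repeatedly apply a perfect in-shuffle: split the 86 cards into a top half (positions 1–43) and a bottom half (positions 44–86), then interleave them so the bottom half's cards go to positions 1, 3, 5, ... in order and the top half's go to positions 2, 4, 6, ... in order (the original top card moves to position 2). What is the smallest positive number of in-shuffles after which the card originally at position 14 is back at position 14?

Follow position 14 under repeated in-shuffles:
14 → 28 → 56 → 25 → 50 → 13 → 26 → 52 → ... → 14 (length 28)
It first returns after 28 in-shuffles.

28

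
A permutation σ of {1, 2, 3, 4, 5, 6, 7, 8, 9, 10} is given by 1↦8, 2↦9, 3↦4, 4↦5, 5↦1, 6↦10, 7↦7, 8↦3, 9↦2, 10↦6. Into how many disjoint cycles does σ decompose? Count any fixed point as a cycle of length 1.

4

Cycle decomposition: (1 8 3 4 5) (2 9) (6 10) (7).
4 cycles.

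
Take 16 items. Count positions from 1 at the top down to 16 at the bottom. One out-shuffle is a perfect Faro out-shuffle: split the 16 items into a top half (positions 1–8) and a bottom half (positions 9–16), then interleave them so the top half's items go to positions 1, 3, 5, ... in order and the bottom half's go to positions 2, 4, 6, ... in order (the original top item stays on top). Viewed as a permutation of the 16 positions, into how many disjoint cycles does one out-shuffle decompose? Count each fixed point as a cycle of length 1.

6

Trace each unvisited position around until it returns:
(1) (2 3 5 9) (4 7 13 10) (6 11) (8 15 14 12) (16)
6 cycles in total.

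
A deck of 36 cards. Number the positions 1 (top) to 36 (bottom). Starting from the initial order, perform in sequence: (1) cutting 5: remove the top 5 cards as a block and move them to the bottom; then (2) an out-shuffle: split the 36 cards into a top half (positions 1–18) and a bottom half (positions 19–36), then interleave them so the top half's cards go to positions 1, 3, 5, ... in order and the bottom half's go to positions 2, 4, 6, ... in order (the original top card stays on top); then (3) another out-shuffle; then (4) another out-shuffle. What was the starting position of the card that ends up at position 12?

2

Undo the operations in reverse order, starting from position 12:
  undo op 4 (out-shuffle, from bottom half): 12 ← 24
  undo op 3 (out-shuffle, from bottom half): 24 ← 30
  undo op 2 (out-shuffle, from bottom half): 30 ← 33
  undo op 1 (cut 5): 33 ← 2
So the card at position 12 came from original position 2.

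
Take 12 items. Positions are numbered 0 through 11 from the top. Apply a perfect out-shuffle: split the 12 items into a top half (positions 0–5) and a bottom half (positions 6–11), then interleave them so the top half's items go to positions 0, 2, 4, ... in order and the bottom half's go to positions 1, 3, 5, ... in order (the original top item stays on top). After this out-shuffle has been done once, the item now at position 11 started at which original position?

11

Work backwards from position 11, undoing one out-shuffle at a time:
11 ← 11
So the item now at position 11 started at position 11.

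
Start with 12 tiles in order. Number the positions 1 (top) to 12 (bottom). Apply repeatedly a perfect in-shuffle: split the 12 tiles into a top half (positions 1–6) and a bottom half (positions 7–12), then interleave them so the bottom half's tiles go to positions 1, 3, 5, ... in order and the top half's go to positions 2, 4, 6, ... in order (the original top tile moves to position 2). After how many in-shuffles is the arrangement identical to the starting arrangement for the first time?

The in-shuffle permutes the 12 positions with cycle lengths [12].
Every tile is home exactly when every cycle has completed a whole number of laps, i.e. after lcm(12) = 12 in-shuffles.

12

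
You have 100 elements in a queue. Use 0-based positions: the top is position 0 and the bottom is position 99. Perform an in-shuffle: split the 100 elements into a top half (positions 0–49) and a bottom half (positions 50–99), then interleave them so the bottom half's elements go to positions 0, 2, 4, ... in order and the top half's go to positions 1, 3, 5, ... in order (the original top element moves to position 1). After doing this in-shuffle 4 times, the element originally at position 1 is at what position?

Track the element's position through each in-shuffle:
1 → 3 → 7 → 15 → 31

31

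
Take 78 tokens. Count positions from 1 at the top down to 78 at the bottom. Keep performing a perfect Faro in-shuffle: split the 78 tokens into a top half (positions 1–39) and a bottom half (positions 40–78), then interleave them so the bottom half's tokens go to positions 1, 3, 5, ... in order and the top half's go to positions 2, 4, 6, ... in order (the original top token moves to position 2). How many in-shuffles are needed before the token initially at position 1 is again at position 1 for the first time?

Follow position 1 under repeated in-shuffles:
1 → 2 → 4 → 8 → 16 → 32 → 64 → 49 → ... → 1 (length 39)
It first returns after 39 in-shuffles.

39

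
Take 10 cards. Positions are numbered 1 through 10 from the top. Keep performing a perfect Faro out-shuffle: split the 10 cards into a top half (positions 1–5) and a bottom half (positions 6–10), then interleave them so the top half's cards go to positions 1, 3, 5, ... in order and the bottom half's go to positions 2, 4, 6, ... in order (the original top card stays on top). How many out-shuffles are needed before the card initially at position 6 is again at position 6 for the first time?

Follow position 6 under repeated out-shuffles:
6 → 2 → 3 → 5 → 9 → 8 → 6
It first returns after 6 out-shuffles.

6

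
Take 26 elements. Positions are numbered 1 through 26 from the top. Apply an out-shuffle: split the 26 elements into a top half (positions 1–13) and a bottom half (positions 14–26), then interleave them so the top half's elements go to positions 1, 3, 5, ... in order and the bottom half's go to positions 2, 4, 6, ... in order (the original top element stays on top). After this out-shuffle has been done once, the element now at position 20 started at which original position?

Work backwards from position 20, undoing one out-shuffle at a time:
20 ← 23
So the element now at position 20 started at position 23.

23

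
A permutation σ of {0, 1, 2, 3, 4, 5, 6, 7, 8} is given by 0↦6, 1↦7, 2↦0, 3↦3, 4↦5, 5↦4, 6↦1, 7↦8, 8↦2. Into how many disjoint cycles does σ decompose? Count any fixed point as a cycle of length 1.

3

Cycle decomposition: (0 6 1 7 8 2) (3) (4 5).
3 cycles.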